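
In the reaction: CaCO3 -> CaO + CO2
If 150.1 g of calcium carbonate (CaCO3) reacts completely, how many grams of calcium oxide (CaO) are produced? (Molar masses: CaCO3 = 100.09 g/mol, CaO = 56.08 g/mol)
Moles of CaCO3 = 150.1 g ÷ 100.09 g/mol = 1.49965 mol
Mole ratio: 1 mol CaO / 1 mol CaCO3
Moles of CaO = 1.49965 × (1/1) = 1.49965 mol
Mass of CaO = 1.49965 mol × 56.08 g/mol = 84.1 g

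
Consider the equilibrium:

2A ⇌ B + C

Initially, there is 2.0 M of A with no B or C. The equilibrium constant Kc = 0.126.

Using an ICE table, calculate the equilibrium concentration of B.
[B] = 0.415 M

ICE: [A] = 2.0 − 2x, [B] = [C] = x.
Kc = x²/(2.0 − 2x)² = 0.126 ⇒ √Kc = x/(2.0 − 2x).
x = √0.126·2.0/(1 + 2√0.126) = 0.35496·2.0/1.7099 = 0.41518.
[B] = x = 0.415 M.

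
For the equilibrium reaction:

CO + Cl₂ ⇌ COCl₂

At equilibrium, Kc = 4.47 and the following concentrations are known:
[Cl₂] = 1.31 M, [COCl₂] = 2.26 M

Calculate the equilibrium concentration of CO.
[CO] = 0.3859 M

Kc = ([COCl₂]) / ([CO] × [Cl₂]) = 4.47
[CO]^1 = (product terms)/(Kc · other reactant terms) = 2.26 / (4.47 · 1.31) = 0.38595
[CO] = 0.3859 M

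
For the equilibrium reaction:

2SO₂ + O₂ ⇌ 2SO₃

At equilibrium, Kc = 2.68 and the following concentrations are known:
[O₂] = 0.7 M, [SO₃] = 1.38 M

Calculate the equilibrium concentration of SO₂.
[SO₂] = 1.0075 M

Kc = ([SO₃]^2) / ([SO₂]^2 × [O₂]) = 2.68
[SO₂]^2 = (product terms)/(Kc · other reactant terms) = 1.9044 / (2.68 · 0.7) = 1.0151
[SO₂] = (1.0151)^(1/2) = 1.0075 M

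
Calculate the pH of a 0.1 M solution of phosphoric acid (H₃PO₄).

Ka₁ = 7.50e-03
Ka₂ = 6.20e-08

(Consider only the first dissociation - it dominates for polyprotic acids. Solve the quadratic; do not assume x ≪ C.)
pH = 1.62

x² + Ka₁·x − Ka₁·C = 0 with Ka₁ = 7.50e-03, C = 0.1.
x = (−Ka₁ + √(Ka₁² + 4·Ka₁·C))/2 = 2.3892e-02 M, so pH = 1.62.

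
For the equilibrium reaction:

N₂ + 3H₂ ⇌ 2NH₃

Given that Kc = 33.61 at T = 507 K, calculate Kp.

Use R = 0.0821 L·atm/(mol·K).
K_p = 0.0194

Δn = (moles gaseous products) − (moles gaseous reactants) = -2
T = 507 K; RT = 0.0821 × 507 = 41.6247
Kp = Kc·(RT)^Δn = 33.61 × (41.6247)^-2 = 33.61 × 0.000577162 = 0.0194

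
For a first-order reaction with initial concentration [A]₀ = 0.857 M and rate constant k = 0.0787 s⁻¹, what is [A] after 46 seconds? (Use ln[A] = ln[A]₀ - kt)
0.0229 M

ln[A] = ln[A]₀ - k·t = ln(0.857) - (0.0787)·(46) = -0.1543 - 3.6202 = -3.7745
[A] = e^(-3.7745) = 0.0229 M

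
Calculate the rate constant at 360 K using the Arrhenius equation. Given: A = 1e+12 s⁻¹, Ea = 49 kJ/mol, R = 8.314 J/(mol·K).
7.76e+04 s⁻¹

k = A·exp(-Ea/(R·T)) = 1e+12·exp(-49000/(8.314·360)) = 1e+12·exp(-16.3713) = 1e+12·7.7630e-08 = 7.76e+04 s⁻¹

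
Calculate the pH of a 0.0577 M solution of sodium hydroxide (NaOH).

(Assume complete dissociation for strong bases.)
pH = 12.76

[OH⁻] = 0.0577 M for strong base. pOH = -log[OH⁻] = 1.24, pH = 14 - pOH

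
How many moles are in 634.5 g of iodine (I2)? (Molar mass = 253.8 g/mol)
Moles = 634.5 g ÷ 253.8 g/mol = 2.5 mol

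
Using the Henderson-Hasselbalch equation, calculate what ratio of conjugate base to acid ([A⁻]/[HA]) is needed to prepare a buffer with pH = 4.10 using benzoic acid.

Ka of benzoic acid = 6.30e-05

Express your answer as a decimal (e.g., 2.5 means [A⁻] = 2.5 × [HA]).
[A⁻]/[HA] = 0.793

pKa = −log(6.30e-05) = 4.2007. pH = pKa + log([A⁻]/[HA]). 4.10 = 4.2007 + log(ratio). log(ratio) = 4.10 − 4.2007 = -0.1007. ratio = 10^(-0.1007) = 0.793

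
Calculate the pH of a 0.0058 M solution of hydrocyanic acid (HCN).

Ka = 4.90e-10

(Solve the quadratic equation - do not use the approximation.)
pH = 5.77

x² + Ka×x - Ka×C = 0. Using quadratic formula: [H⁺] = 1.6856e-06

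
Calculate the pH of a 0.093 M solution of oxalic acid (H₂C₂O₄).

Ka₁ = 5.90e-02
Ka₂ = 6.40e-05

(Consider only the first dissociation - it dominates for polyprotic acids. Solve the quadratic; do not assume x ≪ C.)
pH = 1.30

x² + Ka₁·x − Ka₁·C = 0 with Ka₁ = 5.90e-02, C = 0.093.
x = (−Ka₁ + √(Ka₁² + 4·Ka₁·C))/2 = 5.0232e-02 M, so pH = 1.30.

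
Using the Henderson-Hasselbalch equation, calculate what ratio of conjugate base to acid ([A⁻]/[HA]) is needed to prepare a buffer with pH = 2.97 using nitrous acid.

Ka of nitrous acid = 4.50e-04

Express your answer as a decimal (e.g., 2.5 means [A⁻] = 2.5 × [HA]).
[A⁻]/[HA] = 0.420

pKa = −log(4.50e-04) = 3.3468. pH = pKa + log([A⁻]/[HA]). 2.97 = 3.3468 + log(ratio). log(ratio) = 2.97 − 3.3468 = -0.3768. ratio = 10^(-0.3768) = 0.420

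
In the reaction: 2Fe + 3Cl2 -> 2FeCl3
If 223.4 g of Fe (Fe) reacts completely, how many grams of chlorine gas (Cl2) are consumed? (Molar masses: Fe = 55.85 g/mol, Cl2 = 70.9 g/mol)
Moles of Fe = 223.4 g ÷ 55.85 g/mol = 4 mol
Mole ratio: 3 mol Cl2 / 2 mol Fe
Moles of Cl2 = 4 × (3/2) = 6 mol
Mass of Cl2 = 6 mol × 70.9 g/mol = 425.4 g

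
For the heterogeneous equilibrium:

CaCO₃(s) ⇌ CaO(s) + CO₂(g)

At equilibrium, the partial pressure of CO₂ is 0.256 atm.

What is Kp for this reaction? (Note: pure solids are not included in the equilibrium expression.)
K_p = 0.256

Solids (CaCO₃, CaO) have activity 1 and are excluded.
Kp = P(CO₂) = 0.256.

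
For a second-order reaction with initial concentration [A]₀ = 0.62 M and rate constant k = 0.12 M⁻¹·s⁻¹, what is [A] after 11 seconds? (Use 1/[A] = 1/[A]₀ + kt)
0.3410 M

1/[A] = 1/[A]₀ + k·t = 1/0.62 + (0.12)·(11) = 1.6129 + 1.3200 = 2.9329
[A] = 1/2.9329 = 0.3410 M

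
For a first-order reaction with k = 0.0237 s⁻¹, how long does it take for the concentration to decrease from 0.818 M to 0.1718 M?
65.85 s

From ln[A] = ln[A]₀ - k·t: t = ln([A]₀/[A])/k = ln(0.818/0.1718)/0.0237 = ln(4.7614)/0.0237 = 1.5605/0.0237 = 65.85 s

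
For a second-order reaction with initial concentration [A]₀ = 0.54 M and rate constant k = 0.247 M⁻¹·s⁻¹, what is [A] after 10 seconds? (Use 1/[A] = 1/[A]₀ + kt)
0.2314 M

1/[A] = 1/[A]₀ + k·t = 1/0.54 + (0.247)·(10) = 1.8519 + 2.4700 = 4.3219
[A] = 1/4.3219 = 0.2314 M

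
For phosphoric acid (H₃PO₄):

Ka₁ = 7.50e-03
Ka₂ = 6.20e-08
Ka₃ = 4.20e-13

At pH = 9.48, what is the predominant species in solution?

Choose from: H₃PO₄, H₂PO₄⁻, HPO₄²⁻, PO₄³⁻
HPO₄²⁻

pKa1 = 2.12, pKa2 = 7.21, pKa3 = 12.38. Each pKa is the crossover between adjacent species; pH = 9.48 lies in the region where HPO₄²⁻ predominates.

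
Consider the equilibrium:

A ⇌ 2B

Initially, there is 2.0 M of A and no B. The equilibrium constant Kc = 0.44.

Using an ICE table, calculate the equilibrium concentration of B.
[B] = 0.835 M

ICE: [A] = 2.0 − x, [B] = 2x.
Kc = (2x)²/(2.0 − x) = 0.44 ⇒ 4x² + 0.44x − 0.88 = 0.
x = (−0.44 + √(0.44² + 4·4·0.88))/(2·4) = (−0.44 + √14.274)/8 = 0.41726.
[B] = 2x = 0.835 M.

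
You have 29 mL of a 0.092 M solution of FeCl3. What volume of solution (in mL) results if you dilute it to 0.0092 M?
Using M₁V₁ = M₂V₂:
0.092 × 29 = 0.0092 × V₂
V₂ = (0.092 × 29) / 0.0092 = 290 mL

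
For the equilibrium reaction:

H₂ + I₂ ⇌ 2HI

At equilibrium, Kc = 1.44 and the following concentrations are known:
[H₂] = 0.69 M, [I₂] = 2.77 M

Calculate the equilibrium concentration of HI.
[HI] = 1.6590 M

Kc = ([HI]^2) / ([H₂] × [I₂]) = 1.44
[HI]^2 = Kc · (reactant terms)/(other product terms) = 1.44 · 1.9113 / 1 = 2.7523
[HI] = (2.7523)^(1/2) = 1.6590 M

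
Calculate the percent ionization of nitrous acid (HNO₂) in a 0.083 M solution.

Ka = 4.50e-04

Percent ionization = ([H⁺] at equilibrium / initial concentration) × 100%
Percent ionization = 7.1%

Let x = [H⁺]. Ka = x²/(C - x) ⇒ x² + (4.50e-04)x - (4.50e-04)(0.083) = 0. x = 5.8906e-03. Percent = (5.8906e-03/0.083) × 100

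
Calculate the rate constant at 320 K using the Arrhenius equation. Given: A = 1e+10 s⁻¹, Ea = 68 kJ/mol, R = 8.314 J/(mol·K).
7.94e-02 s⁻¹

k = A·exp(-Ea/(R·T)) = 1e+10·exp(-68000/(8.314·320)) = 1e+10·exp(-25.5593) = 1e+10·7.9385e-12 = 7.94e-02 s⁻¹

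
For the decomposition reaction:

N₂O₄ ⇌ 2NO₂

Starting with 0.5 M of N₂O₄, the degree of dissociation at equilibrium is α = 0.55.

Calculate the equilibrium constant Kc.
K_c = 1.3444

x = α·[A]₀ = 0.55 × 0.5 = 0.275 M dissociated.
At eq: [N₂O₄] = 0.5 − 0.275 = 0.225 M; [NO₂] = 2x = 0.55 M.
Kc = [NO₂]²/[N₂O₄] = (0.55)²/0.225 = 1.344.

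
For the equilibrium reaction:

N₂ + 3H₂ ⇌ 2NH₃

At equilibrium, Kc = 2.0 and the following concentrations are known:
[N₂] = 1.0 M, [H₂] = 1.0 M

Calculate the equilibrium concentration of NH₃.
[NH₃] = 1.4142 M

Kc = ([NH₃]^2) / ([N₂] × [H₂]^3) = 2.0
[NH₃]^2 = Kc · (reactant terms)/(other product terms) = 2.0 · 1 / 1 = 2
[NH₃] = (2)^(1/2) = 1.4142 M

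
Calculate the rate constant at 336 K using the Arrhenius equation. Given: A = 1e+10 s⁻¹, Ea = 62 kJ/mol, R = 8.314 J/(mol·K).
2.30e+00 s⁻¹

k = A·exp(-Ea/(R·T)) = 1e+10·exp(-62000/(8.314·336)) = 1e+10·exp(-22.1943) = 1e+10·2.2968e-10 = 2.30e+00 s⁻¹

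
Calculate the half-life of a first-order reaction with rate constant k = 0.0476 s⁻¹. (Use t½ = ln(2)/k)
14.56 s

t½ = ln(2)/k = 0.6931/0.0476 = 14.56 s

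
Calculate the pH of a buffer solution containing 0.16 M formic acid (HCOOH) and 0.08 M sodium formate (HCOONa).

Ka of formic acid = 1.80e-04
pH = 3.44

pKa = -log(1.80e-04) = 3.74. pH = pKa + log([A⁻]/[HA]) = 3.74 + log(0.08/0.16)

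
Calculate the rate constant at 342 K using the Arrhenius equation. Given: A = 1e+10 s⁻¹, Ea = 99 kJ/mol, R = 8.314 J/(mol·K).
7.57e-06 s⁻¹

k = A·exp(-Ea/(R·T)) = 1e+10·exp(-99000/(8.314·342)) = 1e+10·exp(-34.8176) = 1e+10·7.5666e-16 = 7.57e-06 s⁻¹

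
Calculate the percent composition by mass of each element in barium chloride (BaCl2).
Ba: 65.95%, Cl: 34.05%

Molar mass of BaCl2 = 208.23 g/mol
% Ba = (1 × 137.33) / 208.23 × 100% = 137.33 / 208.23 × 100% = 65.95%
% Cl = (2 × 35.45) / 208.23 × 100% = 70.9 / 208.23 × 100% = 34.05%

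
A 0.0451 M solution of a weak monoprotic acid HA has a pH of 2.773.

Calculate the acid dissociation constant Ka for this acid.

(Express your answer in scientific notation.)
K_a = 6.55e-05

[H⁺] = 10^(−pH) = 10^(−2.773) = 1.687e-03 M. For HA ⇌ H⁺ + A⁻, Ka = x²/(C − x) = (1.687e-03)²/(0.0451 − 1.687e-03) = 6.55e-05.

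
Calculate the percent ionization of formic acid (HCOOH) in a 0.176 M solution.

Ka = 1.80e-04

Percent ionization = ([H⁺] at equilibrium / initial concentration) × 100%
Percent ionization = 3.15%

Let x = [H⁺]. Ka = x²/(C - x) ⇒ x² + (1.80e-04)x - (1.80e-04)(0.176) = 0. x = 5.5392e-03. Percent = (5.5392e-03/0.176) × 100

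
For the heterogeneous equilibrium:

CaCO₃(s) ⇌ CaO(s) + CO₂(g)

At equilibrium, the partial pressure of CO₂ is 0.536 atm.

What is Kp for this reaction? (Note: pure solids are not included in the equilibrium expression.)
K_p = 0.536

Solids (CaCO₃, CaO) have activity 1 and are excluded.
Kp = P(CO₂) = 0.536.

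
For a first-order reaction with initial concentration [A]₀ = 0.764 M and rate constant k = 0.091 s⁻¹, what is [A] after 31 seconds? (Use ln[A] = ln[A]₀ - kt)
0.0455 M

ln[A] = ln[A]₀ - k·t = ln(0.764) - (0.091)·(31) = -0.2692 - 2.8210 = -3.0902
[A] = e^(-3.0902) = 0.0455 M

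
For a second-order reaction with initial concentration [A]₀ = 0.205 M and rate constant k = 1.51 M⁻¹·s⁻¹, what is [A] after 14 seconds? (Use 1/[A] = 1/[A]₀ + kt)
0.0384 M

1/[A] = 1/[A]₀ + k·t = 1/0.205 + (1.51)·(14) = 4.8780 + 21.1400 = 26.0180
[A] = 1/26.0180 = 0.0384 M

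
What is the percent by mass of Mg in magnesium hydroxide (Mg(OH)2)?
Mass of Mg in formula = 24.31 × 1 = 24.31 g/mol
Molar mass = 58.33 g/mol
% Mg = (24.31/58.33) × 100% = 41.68%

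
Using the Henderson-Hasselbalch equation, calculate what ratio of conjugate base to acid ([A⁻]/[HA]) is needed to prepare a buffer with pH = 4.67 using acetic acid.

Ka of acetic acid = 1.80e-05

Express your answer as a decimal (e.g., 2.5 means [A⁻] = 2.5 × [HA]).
[A⁻]/[HA] = 0.842

pKa = −log(1.80e-05) = 4.7447. pH = pKa + log([A⁻]/[HA]). 4.67 = 4.7447 + log(ratio). log(ratio) = 4.67 − 4.7447 = -0.0747. ratio = 10^(-0.0747) = 0.842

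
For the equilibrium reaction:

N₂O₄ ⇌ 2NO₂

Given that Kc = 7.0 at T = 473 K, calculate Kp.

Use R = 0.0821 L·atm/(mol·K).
K_p = 271.8331

Δn = (moles gaseous products) − (moles gaseous reactants) = 1
T = 473 K; RT = 0.0821 × 473 = 38.8333
Kp = Kc·(RT)^Δn = 7.0 × (38.8333)^1 = 7.0 × 38.8333 = 271.8331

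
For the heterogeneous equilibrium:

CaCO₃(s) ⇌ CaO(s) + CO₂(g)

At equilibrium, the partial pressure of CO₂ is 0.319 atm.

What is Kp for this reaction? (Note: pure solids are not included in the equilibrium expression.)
K_p = 0.319

Solids (CaCO₃, CaO) have activity 1 and are excluded.
Kp = P(CO₂) = 0.319.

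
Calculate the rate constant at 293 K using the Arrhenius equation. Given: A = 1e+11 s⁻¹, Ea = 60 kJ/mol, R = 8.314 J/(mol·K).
2.01e+00 s⁻¹

k = A·exp(-Ea/(R·T)) = 1e+11·exp(-60000/(8.314·293)) = 1e+11·exp(-24.6305) = 1e+11·2.0096e-11 = 2.01e+00 s⁻¹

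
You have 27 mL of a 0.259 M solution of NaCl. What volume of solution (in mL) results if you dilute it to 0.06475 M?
Using M₁V₁ = M₂V₂:
0.259 × 27 = 0.06475 × V₂
V₂ = (0.259 × 27) / 0.06475 = 108 mL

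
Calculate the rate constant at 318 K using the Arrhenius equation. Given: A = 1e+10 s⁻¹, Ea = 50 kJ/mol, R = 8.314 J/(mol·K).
6.12e+01 s⁻¹

k = A·exp(-Ea/(R·T)) = 1e+10·exp(-50000/(8.314·318)) = 1e+10·exp(-18.9118) = 1e+10·6.1194e-09 = 6.12e+01 s⁻¹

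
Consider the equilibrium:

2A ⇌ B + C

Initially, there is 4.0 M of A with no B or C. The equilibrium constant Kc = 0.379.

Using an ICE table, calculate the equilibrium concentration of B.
[B] = 1.104 M

ICE: [A] = 4.0 − 2x, [B] = [C] = x.
Kc = x²/(4.0 − 2x)² = 0.379 ⇒ √Kc = x/(4.0 − 2x).
x = √0.379·4.0/(1 + 2√0.379) = 0.61563·4.0/2.2313 = 1.1036.
[B] = x = 1.104 M.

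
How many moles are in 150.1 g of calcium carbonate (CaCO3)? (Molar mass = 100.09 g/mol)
Moles = 150.1 g ÷ 100.09 g/mol = 1.5 mol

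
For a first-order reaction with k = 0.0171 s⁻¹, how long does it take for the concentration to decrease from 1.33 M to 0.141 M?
131.24 s

From ln[A] = ln[A]₀ - k·t: t = ln([A]₀/[A])/k = ln(1.33/0.141)/0.0171 = ln(9.4326)/0.0171 = 2.2442/0.0171 = 131.24 s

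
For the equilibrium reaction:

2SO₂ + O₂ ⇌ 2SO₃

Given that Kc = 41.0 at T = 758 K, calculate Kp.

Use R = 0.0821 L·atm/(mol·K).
K_p = 0.6588

Δn = (moles gaseous products) − (moles gaseous reactants) = -1
T = 758 K; RT = 0.0821 × 758 = 62.2318
Kp = Kc·(RT)^Δn = 41.0 × (62.2318)^-1 = 41.0 × 0.016069 = 0.6588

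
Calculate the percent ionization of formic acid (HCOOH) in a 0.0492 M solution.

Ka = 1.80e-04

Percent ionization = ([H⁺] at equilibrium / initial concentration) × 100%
Percent ionization = 5.87%

Let x = [H⁺]. Ka = x²/(C - x) ⇒ x² + (1.80e-04)x - (1.80e-04)(0.0492) = 0. x = 2.8873e-03. Percent = (2.8873e-03/0.0492) × 100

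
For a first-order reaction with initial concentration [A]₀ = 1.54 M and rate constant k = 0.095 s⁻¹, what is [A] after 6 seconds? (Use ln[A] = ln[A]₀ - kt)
0.8709 M

ln[A] = ln[A]₀ - k·t = ln(1.54) - (0.095)·(6) = 0.4318 - 0.5700 = -0.1382
[A] = e^(-0.1382) = 0.8709 M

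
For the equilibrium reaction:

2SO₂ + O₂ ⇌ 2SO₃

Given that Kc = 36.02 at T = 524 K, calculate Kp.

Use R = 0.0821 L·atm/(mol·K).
K_p = 0.8373

Δn = (moles gaseous products) − (moles gaseous reactants) = -1
T = 524 K; RT = 0.0821 × 524 = 43.0204
Kp = Kc·(RT)^Δn = 36.02 × (43.0204)^-1 = 36.02 × 0.0232448 = 0.8373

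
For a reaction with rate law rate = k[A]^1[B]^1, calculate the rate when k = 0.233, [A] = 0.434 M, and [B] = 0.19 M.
0.01921 M/s

rate = k·[A]^1·[B]^1 = 0.233·(0.434)^1·(0.19)^1 = 0.233·0.434·0.19 = 0.01921 M/s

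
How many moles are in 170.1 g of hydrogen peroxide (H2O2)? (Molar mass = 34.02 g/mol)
Moles = 170.1 g ÷ 34.02 g/mol = 5 mol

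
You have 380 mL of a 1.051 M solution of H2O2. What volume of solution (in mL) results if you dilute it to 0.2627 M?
Using M₁V₁ = M₂V₂:
1.051 × 380 = 0.2627 × V₂
V₂ = (1.051 × 380) / 0.2627 = 1520 mL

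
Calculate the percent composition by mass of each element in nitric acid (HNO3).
H: 1.60%, N: 22.23%, O: 76.17%

Molar mass of HNO3 = 63.02 g/mol
% H = (1 × 1.008) / 63.02 × 100% = 1.008 / 63.02 × 100% = 1.60%
% N = (1 × 14.01) / 63.02 × 100% = 14.01 / 63.02 × 100% = 22.23%
% O = (3 × 16.0) / 63.02 × 100% = 48 / 63.02 × 100% = 76.17%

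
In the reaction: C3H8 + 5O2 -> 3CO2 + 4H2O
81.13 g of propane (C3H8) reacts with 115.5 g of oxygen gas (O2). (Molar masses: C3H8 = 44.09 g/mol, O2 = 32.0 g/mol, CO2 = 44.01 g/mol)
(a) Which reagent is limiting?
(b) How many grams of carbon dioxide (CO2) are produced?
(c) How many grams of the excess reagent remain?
(a) O2, (b) 95.31 g, (c) 49.3 g

Moles of C3H8 = 81.13 g ÷ 44.09 g/mol = 1.8401 mol
Moles of O2 = 115.5 g ÷ 32.0 g/mol = 3.60938 mol
Moles ÷ coefficient: C3H8: 1.8401/1 = 1.84, O2: 3.60938/5 = 0.7219
(a) O2 has the smaller value, so O2 is the limiting reagent.
(b) Moles of CO2 = 3.60938 mol O2 × (3/5) = 2.16563 mol; mass = 2.16563 mol × 44.01 g/mol = 95.31 g
(c) C3H8 consumed = 3.60938 × (1/5) = 0.721875 mol; remaining = 1.8401 − 0.721875 = 1.11822 mol; mass = 1.11822 mol × 44.09 g/mol = 49.3 g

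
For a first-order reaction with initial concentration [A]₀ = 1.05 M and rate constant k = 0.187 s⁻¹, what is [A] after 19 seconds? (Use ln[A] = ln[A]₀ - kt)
0.0301 M

ln[A] = ln[A]₀ - k·t = ln(1.05) - (0.187)·(19) = 0.0488 - 3.5530 = -3.5042
[A] = e^(-3.5042) = 0.0301 M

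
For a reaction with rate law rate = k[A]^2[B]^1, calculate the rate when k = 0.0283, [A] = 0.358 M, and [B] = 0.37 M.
0.001342 M/s

rate = k·[A]^2·[B]^1 = 0.0283·(0.358)^2·(0.37)^1 = 0.0283·0.128164·0.37 = 0.001342 M/s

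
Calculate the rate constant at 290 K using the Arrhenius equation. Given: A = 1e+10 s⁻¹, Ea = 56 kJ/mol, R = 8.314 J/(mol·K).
8.18e-01 s⁻¹

k = A·exp(-Ea/(R·T)) = 1e+10·exp(-56000/(8.314·290)) = 1e+10·exp(-23.2263) = 1e+10·8.1836e-11 = 8.18e-01 s⁻¹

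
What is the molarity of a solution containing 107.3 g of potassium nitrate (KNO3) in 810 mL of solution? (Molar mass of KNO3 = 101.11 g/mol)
Moles of KNO3 = 107.3 g ÷ 101.11 g/mol = 1.06122 mol
Volume = 810 mL = 0.81 L
Molarity = 1.06122 mol ÷ 0.81 L = 1.31 M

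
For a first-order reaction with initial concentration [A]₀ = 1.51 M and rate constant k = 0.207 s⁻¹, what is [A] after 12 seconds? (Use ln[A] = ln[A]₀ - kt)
0.1259 M

ln[A] = ln[A]₀ - k·t = ln(1.51) - (0.207)·(12) = 0.4121 - 2.4840 = -2.0719
[A] = e^(-2.0719) = 0.1259 M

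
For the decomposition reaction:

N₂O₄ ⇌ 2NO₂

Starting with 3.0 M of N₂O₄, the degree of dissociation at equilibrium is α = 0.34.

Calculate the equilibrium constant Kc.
K_c = 2.1018

x = α·[A]₀ = 0.34 × 3.0 = 1.02 M dissociated.
At eq: [N₂O₄] = 3.0 − 1.02 = 1.98 M; [NO₂] = 2x = 2.04 M.
Kc = [NO₂]²/[N₂O₄] = (2.04)²/1.98 = 2.102.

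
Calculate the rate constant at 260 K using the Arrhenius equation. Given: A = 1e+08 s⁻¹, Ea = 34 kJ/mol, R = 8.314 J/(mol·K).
1.48e+01 s⁻¹

k = A·exp(-Ea/(R·T)) = 1e+08·exp(-34000/(8.314·260)) = 1e+08·exp(-15.7288) = 1e+08·1.4759e-07 = 1.48e+01 s⁻¹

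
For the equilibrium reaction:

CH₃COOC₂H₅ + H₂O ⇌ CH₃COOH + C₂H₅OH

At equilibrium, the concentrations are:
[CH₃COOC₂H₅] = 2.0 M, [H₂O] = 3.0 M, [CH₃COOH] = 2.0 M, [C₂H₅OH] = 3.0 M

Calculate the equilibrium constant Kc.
K_c = 1.0000

Kc = ([CH₃COOH] × [C₂H₅OH]) / ([CH₃COOC₂H₅] × [H₂O])
   = ((2.0)·(3.0)) / ((2.0)·(3.0))
   = 6 / 6 = 1.0000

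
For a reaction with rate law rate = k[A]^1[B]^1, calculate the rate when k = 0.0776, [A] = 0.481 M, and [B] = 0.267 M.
0.009966 M/s

rate = k·[A]^1·[B]^1 = 0.0776·(0.481)^1·(0.267)^1 = 0.0776·0.481·0.267 = 0.009966 M/s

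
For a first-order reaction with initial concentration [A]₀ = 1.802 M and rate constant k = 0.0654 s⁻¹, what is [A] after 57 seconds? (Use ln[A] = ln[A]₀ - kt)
0.0433 M

ln[A] = ln[A]₀ - k·t = ln(1.802) - (0.0654)·(57) = 0.5889 - 3.7278 = -3.1389
[A] = e^(-3.1389) = 0.0433 M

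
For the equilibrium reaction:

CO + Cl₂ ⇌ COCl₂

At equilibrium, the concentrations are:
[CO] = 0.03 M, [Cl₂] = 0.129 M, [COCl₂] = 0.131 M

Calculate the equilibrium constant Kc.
K_c = 33.8501

Kc = ([COCl₂]) / ([CO] × [Cl₂])
   = ((0.131)) / ((0.03)·(0.129))
   = 0.131 / 0.00387 = 33.8501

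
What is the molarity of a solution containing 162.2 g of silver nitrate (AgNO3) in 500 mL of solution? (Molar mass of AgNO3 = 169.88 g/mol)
Moles of AgNO3 = 162.2 g ÷ 169.88 g/mol = 0.954792 mol
Volume = 500 mL = 0.5 L
Molarity = 0.954792 mol ÷ 0.5 L = 1.91 M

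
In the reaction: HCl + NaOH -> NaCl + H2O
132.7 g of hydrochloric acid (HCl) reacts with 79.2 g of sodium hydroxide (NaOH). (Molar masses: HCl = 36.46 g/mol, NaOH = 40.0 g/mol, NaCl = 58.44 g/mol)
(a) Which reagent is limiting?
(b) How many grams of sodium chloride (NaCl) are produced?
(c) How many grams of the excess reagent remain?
(a) NaOH, (b) 115.7 g, (c) 60.51 g

Moles of HCl = 132.7 g ÷ 36.46 g/mol = 3.63961 mol
Moles of NaOH = 79.2 g ÷ 40.0 g/mol = 1.98 mol
Moles ÷ coefficient: HCl: 3.63961/1 = 3.64, NaOH: 1.98/1 = 1.98
(a) NaOH has the smaller value, so NaOH is the limiting reagent.
(b) Moles of NaCl = 1.98 mol NaOH × (1/1) = 1.98 mol; mass = 1.98 mol × 58.44 g/mol = 115.7 g
(c) HCl consumed = 1.98 × (1/1) = 1.98 mol; remaining = 3.63961 − 1.98 = 1.65961 mol; mass = 1.65961 mol × 36.46 g/mol = 60.51 g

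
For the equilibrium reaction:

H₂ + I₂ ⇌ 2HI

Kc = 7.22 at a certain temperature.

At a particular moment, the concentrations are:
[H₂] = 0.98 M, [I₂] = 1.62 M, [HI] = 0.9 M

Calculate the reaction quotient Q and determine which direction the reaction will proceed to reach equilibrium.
Q = 0.510, Q < K, reaction proceeds forward (toward products)

Q = ([HI]^2) / ([H₂] × [I₂])
  = ((0.9)^2) / ((0.98)·(1.62)) = 0.81/1.5876 = 0.5102
Since Q = 0.5102 < Kc = 7.22, the reaction proceeds forward (toward products) to reach equilibrium.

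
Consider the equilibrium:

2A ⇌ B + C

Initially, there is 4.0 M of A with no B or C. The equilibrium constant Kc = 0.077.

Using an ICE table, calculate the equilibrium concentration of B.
[B] = 0.714 M

ICE: [A] = 4.0 − 2x, [B] = [C] = x.
Kc = x²/(4.0 − 2x)² = 0.077 ⇒ √Kc = x/(4.0 − 2x).
x = √0.077·4.0/(1 + 2√0.077) = 0.27749·4.0/1.555 = 0.71381.
[B] = x = 0.714 M.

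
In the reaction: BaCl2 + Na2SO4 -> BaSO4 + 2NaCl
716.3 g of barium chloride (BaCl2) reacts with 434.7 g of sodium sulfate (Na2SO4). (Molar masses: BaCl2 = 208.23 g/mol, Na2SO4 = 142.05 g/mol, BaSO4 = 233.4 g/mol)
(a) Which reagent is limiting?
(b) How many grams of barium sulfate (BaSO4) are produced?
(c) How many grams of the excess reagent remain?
(a) Na2SO4, (b) 714.2 g, (c) 79.08 g

Moles of BaCl2 = 716.3 g ÷ 208.23 g/mol = 3.43995 mol
Moles of Na2SO4 = 434.7 g ÷ 142.05 g/mol = 3.06019 mol
Moles ÷ coefficient: BaCl2: 3.43995/1 = 3.44, Na2SO4: 3.06019/1 = 3.06
(a) Na2SO4 has the smaller value, so Na2SO4 is the limiting reagent.
(b) Moles of BaSO4 = 3.06019 mol Na2SO4 × (1/1) = 3.06019 mol; mass = 3.06019 mol × 233.4 g/mol = 714.2 g
(c) BaCl2 consumed = 3.06019 × (1/1) = 3.06019 mol; remaining = 3.43995 − 3.06019 = 0.379756 mol; mass = 0.379756 mol × 208.23 g/mol = 79.08 g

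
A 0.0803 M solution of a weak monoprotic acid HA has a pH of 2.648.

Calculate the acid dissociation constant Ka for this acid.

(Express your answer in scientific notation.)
K_a = 6.48e-05

[H⁺] = 10^(−pH) = 10^(−2.648) = 2.249e-03 M. For HA ⇌ H⁺ + A⁻, Ka = x²/(C − x) = (2.249e-03)²/(0.0803 − 2.249e-03) = 6.48e-05.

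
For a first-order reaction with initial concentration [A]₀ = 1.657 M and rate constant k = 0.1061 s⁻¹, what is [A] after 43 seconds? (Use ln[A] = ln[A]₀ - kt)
0.0173 M

ln[A] = ln[A]₀ - k·t = ln(1.657) - (0.1061)·(43) = 0.5050 - 4.5623 = -4.0573
[A] = e^(-4.0573) = 0.0173 M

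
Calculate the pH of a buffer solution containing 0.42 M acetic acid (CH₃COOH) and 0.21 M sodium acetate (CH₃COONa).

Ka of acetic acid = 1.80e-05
pH = 4.44

pKa = -log(1.80e-05) = 4.74. pH = pKa + log([A⁻]/[HA]) = 4.74 + log(0.21/0.42)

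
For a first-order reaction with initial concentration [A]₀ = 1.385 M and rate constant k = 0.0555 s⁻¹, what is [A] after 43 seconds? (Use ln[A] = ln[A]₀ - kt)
0.1274 M

ln[A] = ln[A]₀ - k·t = ln(1.385) - (0.0555)·(43) = 0.3257 - 2.3865 = -2.0608
[A] = e^(-2.0608) = 0.1274 M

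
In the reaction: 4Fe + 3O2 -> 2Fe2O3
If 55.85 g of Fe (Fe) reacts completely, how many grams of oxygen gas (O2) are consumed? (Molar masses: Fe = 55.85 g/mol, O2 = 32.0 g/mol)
Moles of Fe = 55.85 g ÷ 55.85 g/mol = 1 mol
Mole ratio: 3 mol O2 / 4 mol Fe
Moles of O2 = 1 × (3/4) = 0.75 mol
Mass of O2 = 0.75 mol × 32.0 g/mol = 24 g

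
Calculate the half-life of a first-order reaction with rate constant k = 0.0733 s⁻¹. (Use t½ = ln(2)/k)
9.46 s

t½ = ln(2)/k = 0.6931/0.0733 = 9.46 s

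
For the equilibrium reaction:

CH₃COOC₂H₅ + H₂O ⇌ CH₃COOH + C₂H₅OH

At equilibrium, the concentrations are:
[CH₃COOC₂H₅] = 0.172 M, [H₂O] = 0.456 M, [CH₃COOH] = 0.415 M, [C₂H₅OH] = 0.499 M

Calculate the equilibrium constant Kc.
K_c = 2.6403

Kc = ([CH₃COOH] × [C₂H₅OH]) / ([CH₃COOC₂H₅] × [H₂O])
   = ((0.415)·(0.499)) / ((0.172)·(0.456))
   = 0.20708 / 0.078432 = 2.6403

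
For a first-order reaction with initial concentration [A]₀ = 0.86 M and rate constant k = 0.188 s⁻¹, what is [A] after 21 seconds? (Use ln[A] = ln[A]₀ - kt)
0.0166 M

ln[A] = ln[A]₀ - k·t = ln(0.86) - (0.188)·(21) = -0.1508 - 3.9480 = -4.0988
[A] = e^(-4.0988) = 0.0166 M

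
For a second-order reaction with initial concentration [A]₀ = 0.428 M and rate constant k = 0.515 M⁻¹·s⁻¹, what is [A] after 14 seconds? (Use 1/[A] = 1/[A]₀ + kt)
0.1048 M

1/[A] = 1/[A]₀ + k·t = 1/0.428 + (0.515)·(14) = 2.3364 + 7.2100 = 9.5464
[A] = 1/9.5464 = 0.1048 M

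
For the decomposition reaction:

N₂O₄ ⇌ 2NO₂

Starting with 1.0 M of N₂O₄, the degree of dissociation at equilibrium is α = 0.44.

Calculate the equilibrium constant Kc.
K_c = 1.3829

x = α·[A]₀ = 0.44 × 1.0 = 0.44 M dissociated.
At eq: [N₂O₄] = 1.0 − 0.44 = 0.56 M; [NO₂] = 2x = 0.88 M.
Kc = [NO₂]²/[N₂O₄] = (0.88)²/0.56 = 1.383.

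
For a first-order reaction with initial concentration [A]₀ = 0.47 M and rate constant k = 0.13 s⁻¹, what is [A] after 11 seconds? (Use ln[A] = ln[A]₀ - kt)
0.1125 M

ln[A] = ln[A]₀ - k·t = ln(0.47) - (0.13)·(11) = -0.7550 - 1.4300 = -2.1850
[A] = e^(-2.1850) = 0.1125 M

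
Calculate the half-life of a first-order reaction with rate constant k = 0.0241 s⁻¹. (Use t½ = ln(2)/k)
28.76 s

t½ = ln(2)/k = 0.6931/0.0241 = 28.76 s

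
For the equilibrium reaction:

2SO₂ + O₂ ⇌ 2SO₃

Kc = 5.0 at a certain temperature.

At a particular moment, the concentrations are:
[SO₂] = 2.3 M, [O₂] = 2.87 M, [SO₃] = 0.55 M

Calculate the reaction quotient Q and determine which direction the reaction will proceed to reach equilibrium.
Q = 0.020, Q < K, reaction proceeds forward (toward products)

Q = ([SO₃]^2) / ([SO₂]^2 × [O₂])
  = ((0.55)^2) / ((2.3)^2·(2.87)) = 0.3025/15.182 = 0.01992
Since Q = 0.01992 < Kc = 5.0, the reaction proceeds forward (toward products) to reach equilibrium.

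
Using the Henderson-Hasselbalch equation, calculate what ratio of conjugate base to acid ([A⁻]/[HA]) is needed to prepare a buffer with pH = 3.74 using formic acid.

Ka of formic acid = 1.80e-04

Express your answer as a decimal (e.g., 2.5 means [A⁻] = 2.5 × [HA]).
[A⁻]/[HA] = 0.989

pKa = −log(1.80e-04) = 3.7447. pH = pKa + log([A⁻]/[HA]). 3.74 = 3.7447 + log(ratio). log(ratio) = 3.74 − 3.7447 = -0.0047. ratio = 10^(-0.0047) = 0.989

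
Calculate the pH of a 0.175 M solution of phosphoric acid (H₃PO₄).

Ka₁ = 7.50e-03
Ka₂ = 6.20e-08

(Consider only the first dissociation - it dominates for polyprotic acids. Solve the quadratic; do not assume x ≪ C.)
pH = 1.49

x² + Ka₁·x − Ka₁·C = 0 with Ka₁ = 7.50e-03, C = 0.175.
x = (−Ka₁ + √(Ka₁² + 4·Ka₁·C))/2 = 3.2672e-02 M, so pH = 1.49.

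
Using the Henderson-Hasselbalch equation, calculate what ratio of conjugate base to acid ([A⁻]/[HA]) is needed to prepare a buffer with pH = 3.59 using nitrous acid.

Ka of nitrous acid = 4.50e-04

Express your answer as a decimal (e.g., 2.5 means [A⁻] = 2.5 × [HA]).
[A⁻]/[HA] = 1.751

pKa = −log(4.50e-04) = 3.3468. pH = pKa + log([A⁻]/[HA]). 3.59 = 3.3468 + log(ratio). log(ratio) = 3.59 − 3.3468 = 0.2432. ratio = 10^(0.2432) = 1.751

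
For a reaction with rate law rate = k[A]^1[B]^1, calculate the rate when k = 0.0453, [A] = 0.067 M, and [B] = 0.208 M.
0.0006313 M/s

rate = k·[A]^1·[B]^1 = 0.0453·(0.067)^1·(0.208)^1 = 0.0453·0.067·0.208 = 0.0006313 M/s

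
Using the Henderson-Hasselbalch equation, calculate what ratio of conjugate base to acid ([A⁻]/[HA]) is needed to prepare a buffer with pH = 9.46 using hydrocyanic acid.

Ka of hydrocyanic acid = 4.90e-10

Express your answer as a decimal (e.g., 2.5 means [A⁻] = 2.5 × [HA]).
[A⁻]/[HA] = 1.413

pKa = −log(4.90e-10) = 9.3098. pH = pKa + log([A⁻]/[HA]). 9.46 = 9.3098 + log(ratio). log(ratio) = 9.46 − 9.3098 = 0.1502. ratio = 10^(0.1502) = 1.413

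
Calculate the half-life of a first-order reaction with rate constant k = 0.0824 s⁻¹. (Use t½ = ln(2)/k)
8.41 s

t½ = ln(2)/k = 0.6931/0.0824 = 8.41 s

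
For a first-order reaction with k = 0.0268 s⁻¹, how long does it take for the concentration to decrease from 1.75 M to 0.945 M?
22.99 s

From ln[A] = ln[A]₀ - k·t: t = ln([A]₀/[A])/k = ln(1.75/0.945)/0.0268 = ln(1.8519)/0.0268 = 0.6162/0.0268 = 22.99 s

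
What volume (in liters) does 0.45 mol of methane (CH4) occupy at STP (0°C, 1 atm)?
At STP, 1 mol of gas occupies 22.4 L
Volume = 0.45 mol × 22.4 L/mol = 10.08 L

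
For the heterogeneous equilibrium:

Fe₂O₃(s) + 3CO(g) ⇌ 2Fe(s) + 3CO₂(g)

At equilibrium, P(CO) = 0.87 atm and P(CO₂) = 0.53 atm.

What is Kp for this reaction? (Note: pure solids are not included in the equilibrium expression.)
K_p = 0.226

Solids (Fe₂O₃, Fe) are excluded.
Kp = P(CO₂)³/P(CO)³ = (0.53)³/(0.87)³ = 0.1489/0.6585 = 0.226.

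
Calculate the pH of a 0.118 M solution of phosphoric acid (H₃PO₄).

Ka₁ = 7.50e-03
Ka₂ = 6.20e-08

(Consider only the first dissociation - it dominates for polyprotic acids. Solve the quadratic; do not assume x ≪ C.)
pH = 1.58

x² + Ka₁·x − Ka₁·C = 0 with Ka₁ = 7.50e-03, C = 0.118.
x = (−Ka₁ + √(Ka₁² + 4·Ka₁·C))/2 = 2.6234e-02 M, so pH = 1.58.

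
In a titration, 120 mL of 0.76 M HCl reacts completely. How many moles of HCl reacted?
Moles = Molarity × Volume (L)
Moles = 0.76 M × 0.12 L = 0.0912 mol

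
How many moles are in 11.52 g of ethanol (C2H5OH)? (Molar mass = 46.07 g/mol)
Moles = 11.52 g ÷ 46.07 g/mol = 0.2501 mol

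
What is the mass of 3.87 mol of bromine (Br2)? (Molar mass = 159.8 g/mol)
Mass = 3.87 mol × 159.8 g/mol = 618.4 g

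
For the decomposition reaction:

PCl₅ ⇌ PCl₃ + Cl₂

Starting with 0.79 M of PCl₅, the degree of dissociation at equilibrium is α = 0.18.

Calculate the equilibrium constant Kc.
K_c = 0.0312

x = α·[A]₀ = 0.18 × 0.79 = 0.1422 M dissociated.
At eq: [PCl₅] = 0.79 − 0.1422 = 0.6478 M; [PCl₃] = [Cl₂] = x = 0.1422 M.
Kc = [PCl₃][Cl₂]/[PCl₅] = (0.1422)²/0.6478 = 0.03121.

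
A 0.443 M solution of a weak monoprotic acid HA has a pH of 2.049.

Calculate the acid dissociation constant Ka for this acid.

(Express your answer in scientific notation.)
K_a = 1.84e-04

[H⁺] = 10^(−pH) = 10^(−2.049) = 8.933e-03 M. For HA ⇌ H⁺ + A⁻, Ka = x²/(C − x) = (8.933e-03)²/(0.443 − 8.933e-03) = 1.84e-04.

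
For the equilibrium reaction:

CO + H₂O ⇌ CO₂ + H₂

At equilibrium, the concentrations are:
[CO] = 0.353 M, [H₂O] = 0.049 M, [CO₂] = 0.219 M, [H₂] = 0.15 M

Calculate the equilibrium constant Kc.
K_c = 1.8992

Kc = ([CO₂] × [H₂]) / ([CO] × [H₂O])
   = ((0.219)·(0.15)) / ((0.353)·(0.049))
   = 0.03285 / 0.017297 = 1.8992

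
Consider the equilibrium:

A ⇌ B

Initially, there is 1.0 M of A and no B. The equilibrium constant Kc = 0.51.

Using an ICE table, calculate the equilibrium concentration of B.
[B] = 0.338 M

ICE: [A] = 1.0 − x, [B] = x.
Kc = x/(1.0 − x) = 0.51 ⇒ x = 0.51·1.0/(1 + 0.51) = 0.51/1.51 = 0.3377.
[B] = x = 0.338 M.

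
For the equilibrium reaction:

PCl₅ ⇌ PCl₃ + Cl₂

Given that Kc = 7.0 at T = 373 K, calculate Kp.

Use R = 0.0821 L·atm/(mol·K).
K_p = 214.3631

Δn = (moles gaseous products) − (moles gaseous reactants) = 1
T = 373 K; RT = 0.0821 × 373 = 30.6233
Kp = Kc·(RT)^Δn = 7.0 × (30.6233)^1 = 7.0 × 30.6233 = 214.3631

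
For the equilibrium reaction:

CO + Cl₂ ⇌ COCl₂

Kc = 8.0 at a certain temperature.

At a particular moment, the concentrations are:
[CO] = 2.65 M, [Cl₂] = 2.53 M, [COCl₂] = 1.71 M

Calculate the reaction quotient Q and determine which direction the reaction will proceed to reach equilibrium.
Q = 0.255, Q < K, reaction proceeds forward (toward products)

Q = ([COCl₂]) / ([CO] × [Cl₂])
  = ((1.71)) / ((2.65)·(2.53)) = 1.71/6.7045 = 0.2551
Since Q = 0.2551 < Kc = 8.0, the reaction proceeds forward (toward products) to reach equilibrium.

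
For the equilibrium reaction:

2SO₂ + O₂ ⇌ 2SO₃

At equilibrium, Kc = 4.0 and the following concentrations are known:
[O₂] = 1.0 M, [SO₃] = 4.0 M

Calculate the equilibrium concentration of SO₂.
[SO₂] = 2.0000 M

Kc = ([SO₃]^2) / ([SO₂]^2 × [O₂]) = 4.0
[SO₂]^2 = (product terms)/(Kc · other reactant terms) = 16 / (4.0 · 1) = 4
[SO₂] = (4)^(1/2) = 2.0000 M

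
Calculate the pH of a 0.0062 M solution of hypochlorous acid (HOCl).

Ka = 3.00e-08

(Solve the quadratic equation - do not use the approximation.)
pH = 4.87

x² + Ka×x - Ka×C = 0. Using quadratic formula: [H⁺] = 1.3623e-05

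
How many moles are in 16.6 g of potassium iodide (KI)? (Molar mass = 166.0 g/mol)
Moles = 16.6 g ÷ 166.0 g/mol = 0.1 mol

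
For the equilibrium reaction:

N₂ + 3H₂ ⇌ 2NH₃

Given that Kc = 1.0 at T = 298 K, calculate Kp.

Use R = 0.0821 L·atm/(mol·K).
K_p = 0.0017

Δn = (moles gaseous products) − (moles gaseous reactants) = -2
T = 298 K; RT = 0.0821 × 298 = 24.4658
Kp = Kc·(RT)^Δn = 1.0 × (24.4658)^-2 = 1.0 × 0.00167063 = 0.0017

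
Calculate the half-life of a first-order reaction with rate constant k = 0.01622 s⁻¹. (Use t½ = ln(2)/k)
42.73 s

t½ = ln(2)/k = 0.6931/0.01622 = 42.73 s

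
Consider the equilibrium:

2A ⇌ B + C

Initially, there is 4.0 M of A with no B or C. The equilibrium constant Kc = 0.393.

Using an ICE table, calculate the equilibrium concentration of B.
[B] = 1.113 M

ICE: [A] = 4.0 − 2x, [B] = [C] = x.
Kc = x²/(4.0 − 2x)² = 0.393 ⇒ √Kc = x/(4.0 − 2x).
x = √0.393·4.0/(1 + 2√0.393) = 0.6269·4.0/2.2538 = 1.1126.
[B] = x = 1.113 M.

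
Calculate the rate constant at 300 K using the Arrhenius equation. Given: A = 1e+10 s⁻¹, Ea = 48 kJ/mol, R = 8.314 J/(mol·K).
4.39e+01 s⁻¹

k = A·exp(-Ea/(R·T)) = 1e+10·exp(-48000/(8.314·300)) = 1e+10·exp(-19.2446) = 1e+10·4.3869e-09 = 4.39e+01 s⁻¹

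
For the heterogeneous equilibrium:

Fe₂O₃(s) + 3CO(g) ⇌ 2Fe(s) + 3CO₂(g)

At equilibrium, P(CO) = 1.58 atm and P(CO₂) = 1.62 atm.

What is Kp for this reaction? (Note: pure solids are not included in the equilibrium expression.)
K_p = 1.078

Solids (Fe₂O₃, Fe) are excluded.
Kp = P(CO₂)³/P(CO)³ = (1.62)³/(1.58)³ = 4.252/3.944 = 1.078.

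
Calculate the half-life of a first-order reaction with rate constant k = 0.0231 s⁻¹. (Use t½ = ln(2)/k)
30.01 s

t½ = ln(2)/k = 0.6931/0.0231 = 30.01 s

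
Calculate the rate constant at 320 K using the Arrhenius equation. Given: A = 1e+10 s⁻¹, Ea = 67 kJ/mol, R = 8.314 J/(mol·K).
1.16e-01 s⁻¹

k = A·exp(-Ea/(R·T)) = 1e+10·exp(-67000/(8.314·320)) = 1e+10·exp(-25.1834) = 1e+10·1.1561e-11 = 1.16e-01 s⁻¹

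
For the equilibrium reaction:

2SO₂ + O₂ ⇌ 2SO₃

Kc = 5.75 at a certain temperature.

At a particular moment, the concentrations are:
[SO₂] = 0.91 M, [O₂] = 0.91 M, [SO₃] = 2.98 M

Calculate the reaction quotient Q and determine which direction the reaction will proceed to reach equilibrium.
Q = 11.784, Q > K, reaction proceeds reverse (toward reactants)

Q = ([SO₃]^2) / ([SO₂]^2 × [O₂])
  = ((2.98)^2) / ((0.91)^2·(0.91)) = 8.8804/0.75357 = 11.78
Since Q = 11.78 > Kc = 5.75, the reaction proceeds reverse (toward reactants) to reach equilibrium.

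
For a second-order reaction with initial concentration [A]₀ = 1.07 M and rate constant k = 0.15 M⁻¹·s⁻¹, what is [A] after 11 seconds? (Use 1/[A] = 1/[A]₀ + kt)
0.3869 M

1/[A] = 1/[A]₀ + k·t = 1/1.07 + (0.15)·(11) = 0.9346 + 1.6500 = 2.5846
[A] = 1/2.5846 = 0.3869 M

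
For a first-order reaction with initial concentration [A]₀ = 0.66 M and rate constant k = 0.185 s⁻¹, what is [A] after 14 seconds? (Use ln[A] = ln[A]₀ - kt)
0.0495 M

ln[A] = ln[A]₀ - k·t = ln(0.66) - (0.185)·(14) = -0.4155 - 2.5900 = -3.0055
[A] = e^(-3.0055) = 0.0495 M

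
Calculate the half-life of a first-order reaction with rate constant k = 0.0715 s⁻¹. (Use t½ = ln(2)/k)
9.69 s

t½ = ln(2)/k = 0.6931/0.0715 = 9.69 s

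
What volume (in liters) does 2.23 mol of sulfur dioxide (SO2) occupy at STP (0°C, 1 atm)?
At STP, 1 mol of gas occupies 22.4 L
Volume = 2.23 mol × 22.4 L/mol = 49.95 L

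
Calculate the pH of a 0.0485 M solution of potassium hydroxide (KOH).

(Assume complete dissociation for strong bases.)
pH = 12.69

[OH⁻] = 0.0485 M for strong base. pOH = -log[OH⁻] = 1.31, pH = 14 - pOH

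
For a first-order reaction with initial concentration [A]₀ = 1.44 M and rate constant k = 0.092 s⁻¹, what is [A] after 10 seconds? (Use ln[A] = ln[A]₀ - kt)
0.5739 M

ln[A] = ln[A]₀ - k·t = ln(1.44) - (0.092)·(10) = 0.3646 - 0.9200 = -0.5554
[A] = e^(-0.5554) = 0.5739 M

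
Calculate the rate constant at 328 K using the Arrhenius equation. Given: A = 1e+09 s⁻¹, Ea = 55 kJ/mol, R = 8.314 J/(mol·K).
1.74e+00 s⁻¹

k = A·exp(-Ea/(R·T)) = 1e+09·exp(-55000/(8.314·328)) = 1e+09·exp(-20.1687) = 1e+09·1.7411e-09 = 1.74e+00 s⁻¹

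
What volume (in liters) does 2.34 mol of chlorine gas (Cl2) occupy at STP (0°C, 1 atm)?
At STP, 1 mol of gas occupies 22.4 L
Volume = 2.34 mol × 22.4 L/mol = 52.42 L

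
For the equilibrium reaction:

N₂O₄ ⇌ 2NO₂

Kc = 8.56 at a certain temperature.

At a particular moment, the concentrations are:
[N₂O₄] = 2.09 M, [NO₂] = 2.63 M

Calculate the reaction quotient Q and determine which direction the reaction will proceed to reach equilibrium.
Q = 3.310, Q < K, reaction proceeds forward (toward products)

Q = ([NO₂]^2) / ([N₂O₄])
  = ((2.63)^2) / ((2.09)) = 6.9169/2.09 = 3.31
Since Q = 3.31 < Kc = 8.56, the reaction proceeds forward (toward products) to reach equilibrium.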